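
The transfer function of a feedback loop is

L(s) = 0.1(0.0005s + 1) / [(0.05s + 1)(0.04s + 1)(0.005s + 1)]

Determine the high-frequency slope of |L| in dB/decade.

-40 dB/decade

Each pole contributes −20 dB/decade at high frequency; each zero contributes +20 dB/decade.
Net: 1 zero(s) − 3 pole(s) → -40 dB/decade.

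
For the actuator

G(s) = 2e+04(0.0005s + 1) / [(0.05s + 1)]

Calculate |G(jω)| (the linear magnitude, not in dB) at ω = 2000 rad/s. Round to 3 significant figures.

At ω = 2000 rad/s:
zero (1 + j2000·0.0005) = 1 + j1 → |·| ≈ 1.4142, ∠ ≈ 45.00°
pole (1 + j2000·0.05) = 1 + j100 → |·| ≈ 100, ∠ ≈ 89.43°
|G| = 2e+04 · 1.4142 / (100) ≈ 282.84

283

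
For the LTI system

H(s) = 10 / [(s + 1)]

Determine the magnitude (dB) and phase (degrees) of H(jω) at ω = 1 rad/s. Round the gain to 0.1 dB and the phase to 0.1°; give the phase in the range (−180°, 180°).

17.0 dB, -45.0°

At ω = 1 rad/s:
pole (1 + j1·1) = 1 + j1 → |·| ≈ 1.4142, ∠ ≈ 45.00°
|H| = 10 · 1 / (1.4142) ≈ 7.0711
Gain = 20 log₁₀(7.0711) ≈ 16.99 dB
∠H = (0°) − (45.00°) = -45.00°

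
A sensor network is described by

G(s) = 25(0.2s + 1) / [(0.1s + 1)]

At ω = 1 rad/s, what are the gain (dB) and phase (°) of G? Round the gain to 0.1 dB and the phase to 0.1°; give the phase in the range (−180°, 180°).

At ω = 1 rad/s:
zero (1 + j1·0.2) = 1 + j0.2 → |·| ≈ 1.0198, ∠ ≈ 11.31°
pole (1 + j1·0.1) = 1 + j0.1 → |·| ≈ 1.005, ∠ ≈ 5.71°
|G| = 25 · 1.0198 / (1.005) ≈ 25.368
Gain = 20 log₁₀(25.368) ≈ 28.09 dB
∠G = (11.31°) − (5.71°) = 5.60°

28.1 dB, 5.6°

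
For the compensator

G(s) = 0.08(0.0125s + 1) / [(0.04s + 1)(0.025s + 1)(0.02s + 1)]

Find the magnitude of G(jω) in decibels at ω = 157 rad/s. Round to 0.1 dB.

At ω = 157 rad/s:
zero (1 + j157·0.0125) = 1 + j1.9625 → |·| ≈ 2.2026, ∠ ≈ 63.00°
pole (1 + j157·0.04) = 1 + j6.28 → |·| ≈ 6.3591, ∠ ≈ 80.95°
pole (1 + j157·0.025) = 1 + j3.925 → |·| ≈ 4.0504, ∠ ≈ 75.71°
pole (1 + j157·0.02) = 1 + j3.14 → |·| ≈ 3.2954, ∠ ≈ 72.33°
|G| = 0.08 · 2.2026 / (6.3591 · 4.0504 · 3.2954) ≈ 0.002076
Gain = 20 log₁₀(0.002076) ≈ -53.66 dB

-53.7 dB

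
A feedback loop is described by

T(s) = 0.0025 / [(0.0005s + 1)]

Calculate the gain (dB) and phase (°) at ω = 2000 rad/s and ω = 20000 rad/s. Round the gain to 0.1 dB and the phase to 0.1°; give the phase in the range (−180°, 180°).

ω = 2000: -55.1 dB, -45.0°; ω = 20000: -72.1 dB, -84.3°

At ω = 2000 rad/s:
pole (1 + j2000·0.0005) = 1 + j1 → |·| ≈ 1.4142, ∠ ≈ 45.00°
|T| = 0.0025 · 1 / (1.4142) ≈ 0.0017678
Gain = 20 log₁₀(0.0017678) ≈ -55.05 dB
∠T = (0°) − (45.00°) = -45.00°

At ω = 20000 rad/s:
pole (1 + j20000·0.0005) = 1 + j10 → |·| ≈ 10.05, ∠ ≈ 84.29°
|T| = 0.0025 · 1 / (10.05) ≈ 0.00024876
Gain = 20 log₁₀(0.00024876) ≈ -72.08 dB
∠T = (0°) − (84.29°) = -84.29°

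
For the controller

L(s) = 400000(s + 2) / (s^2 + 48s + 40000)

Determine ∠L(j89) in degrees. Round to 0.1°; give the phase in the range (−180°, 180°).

81.1°

At s = jω = j89:
zero (s+2): 2 + j89 → |·| = √(2²+89²) = √7925 ≈ 89.022, ∠ = arctan(89/2) ≈ 88.71°
quadratic: (j89)² + 48·j89 + 40000 = 32079 + j4272 → |·| ≈ 32362, ∠ ≈ 7.59°
∠L = 88.71° − 7.59° = 81.12°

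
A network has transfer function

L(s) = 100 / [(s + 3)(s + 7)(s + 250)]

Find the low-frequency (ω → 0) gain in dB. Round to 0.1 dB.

L(0) = 100 / (3·7·250) ≈ 0.019048
20 log₁₀(0.019048) ≈ -34.40 dB

-34.4 dB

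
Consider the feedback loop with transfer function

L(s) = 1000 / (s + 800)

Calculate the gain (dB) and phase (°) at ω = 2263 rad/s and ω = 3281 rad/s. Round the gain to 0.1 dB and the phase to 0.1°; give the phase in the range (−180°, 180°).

ω = 2263: -7.6 dB, -70.5°; ω = 3281: -10.6 dB, -76.3°

At s = jω = j2263:
pole (s+800): 800 + j2263 → |·| = √(800²+2263²) = √5761169 ≈ 2400.2, ∠ = arctan(2263/800) ≈ 70.53°
|L| = 1000 / 2400.2 ≈ 0.41663
Gain = 20 log₁₀(0.41663) ≈ -7.60 dB
∠L = 0.00° − 70.53° = -70.53°

At s = jω = j3281:
pole (s+800): 800 + j3281 → |·| = √(800²+3281²) = √11404961 ≈ 3377.1, ∠ = arctan(3281/800) ≈ 76.30°
|L| = 1000 / 3377.1 ≈ 0.29611
Gain = 20 log₁₀(0.29611) ≈ -10.57 dB
∠L = 0.00° − 76.30° = -76.30°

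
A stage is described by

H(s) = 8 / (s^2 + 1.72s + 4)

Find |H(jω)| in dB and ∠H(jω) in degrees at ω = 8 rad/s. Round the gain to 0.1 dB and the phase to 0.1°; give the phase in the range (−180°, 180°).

-17.7 dB, -167.1°

At s = jω = j8:
quadratic: (j8)² + 1.72·j8 + 4 = -60 + j13.76 → |·| ≈ 61.558, ∠ ≈ 167.08°
|H| = 8 / 61.558 ≈ 0.12996
Gain = 20 log₁₀(0.12996) ≈ -17.72 dB
∠H = 0.00° − 167.08° = -167.08°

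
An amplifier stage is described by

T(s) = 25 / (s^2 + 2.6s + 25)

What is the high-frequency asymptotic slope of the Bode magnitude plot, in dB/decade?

Each pole contributes −20 dB/decade at high frequency; each zero contributes +20 dB/decade.
Net: 0 zero(s) − 2 pole(s) → -40 dB/decade.

-40 dB/decade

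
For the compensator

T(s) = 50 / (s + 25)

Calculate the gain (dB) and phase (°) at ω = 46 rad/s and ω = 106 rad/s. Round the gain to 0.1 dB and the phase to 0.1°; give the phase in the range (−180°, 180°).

ω = 46: -0.4 dB, -61.5°; ω = 106: -6.8 dB, -76.7°

Substitute s = j46:
Numerator: 50 = 50 + j0
Denominator: (j46) + 25 = 25 + j46
|N| = √(50² + 0²) ≈ 50, ∠N ≈ 0.00°
|D| = √(25² + 46²) ≈ 52.355, ∠D ≈ 61.48°
|T| = 50 / 52.355 ≈ 0.95502
Gain = 20 log₁₀(0.95502) ≈ -0.40 dB
∠T = 0.00° − 61.48° = -61.48°

Substitute s = j106:
Numerator: 50 = 50 + j0
Denominator: (j106) + 25 = 25 + j106
|N| = √(50² + 0²) ≈ 50, ∠N ≈ 0.00°
|D| = √(25² + 106²) ≈ 108.91, ∠D ≈ 76.73°
|T| = 50 / 108.91 ≈ 0.45909
Gain = 20 log₁₀(0.45909) ≈ -6.76 dB
∠T = 0.00° − 76.73° = -76.73°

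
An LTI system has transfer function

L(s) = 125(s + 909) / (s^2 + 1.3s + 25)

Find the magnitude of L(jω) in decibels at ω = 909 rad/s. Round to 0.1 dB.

-14.2 dB

At s = jω = j909:
zero (s+909): 909 + j909 → |·| = √(909²+909²) = √1652562 ≈ 1285.5, ∠ = arctan(909/909) ≈ 45.00°
quadratic: (j909)² + 1.3·j909 + 25 = -826256 + j1181.7 → |·| ≈ 8.2626e+05, ∠ ≈ 179.92°
|L| = 125 · 1285.5 / 8.2626e+05 ≈ 0.19448
Gain = 20 log₁₀(0.19448) ≈ -14.22 dB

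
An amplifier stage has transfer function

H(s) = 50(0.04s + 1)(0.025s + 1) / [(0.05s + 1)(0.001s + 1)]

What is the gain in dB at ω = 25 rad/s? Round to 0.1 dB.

34.3 dB

At ω = 25 rad/s:
zero (1 + j25·0.04) = 1 + j1 → |·| ≈ 1.4142, ∠ ≈ 45.00°
zero (1 + j25·0.025) = 1 + j0.625 → |·| ≈ 1.1792, ∠ ≈ 32.01°
pole (1 + j25·0.05) = 1 + j1.25 → |·| ≈ 1.6008, ∠ ≈ 51.34°
pole (1 + j25·0.001) = 1 + j0.025 → |·| ≈ 1.0003, ∠ ≈ 1.43°
|H| = 50 · 1.4142 · 1.1792 / (1.6008 · 1.0003) ≈ 52.072
Gain = 20 log₁₀(52.072) ≈ 34.33 dB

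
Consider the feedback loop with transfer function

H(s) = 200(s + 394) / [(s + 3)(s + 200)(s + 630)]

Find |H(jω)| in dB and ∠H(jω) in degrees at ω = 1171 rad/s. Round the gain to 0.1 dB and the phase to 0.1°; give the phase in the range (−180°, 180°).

-77.5 dB, -160.5°

At s = jω = j1171:
zero (s+394): 394 + j1171 → |·| = √(394²+1171²) = √1526477 ≈ 1235.5, ∠ = arctan(1171/394) ≈ 71.40°
pole (s+3): 3 + j1171 → |·| = √(3²+1171²) = √1371250 ≈ 1171, ∠ = arctan(1171/3) ≈ 89.85°
pole (s+200): 200 + j1171 → |·| = √(200²+1171²) = √1411241 ≈ 1188, ∠ = arctan(1171/200) ≈ 80.31°
pole (s+630): 630 + j1171 → |·| = √(630²+1171²) = √1768141 ≈ 1329.7, ∠ = arctan(1171/630) ≈ 61.72°
|H| = 200 · 1235.5 / 1.8498e+09 ≈ 0.00013358
Gain = 20 log₁₀(0.00013358) ≈ -77.49 dB
∠H = 71.40° − 231.88° = -160.48°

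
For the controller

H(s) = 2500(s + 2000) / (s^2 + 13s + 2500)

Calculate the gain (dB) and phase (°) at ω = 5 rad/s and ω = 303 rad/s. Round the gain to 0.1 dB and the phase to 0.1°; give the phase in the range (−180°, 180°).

ω = 5: 66.1 dB, -1.4°; ω = 303: 35.1 dB, -168.9°

At s = jω = j5:
zero (s+2000): 2000 + j5 → |·| = √(2000²+5²) = √4000025 ≈ 2000, ∠ = arctan(5/2000) ≈ 0.14°
quadratic: (j5)² + 13·j5 + 2500 = 2475 + j65 → |·| ≈ 2475.9, ∠ ≈ 1.50°
|H| = 2500 · 2000 / 2475.9 ≈ 2019.5
Gain = 20 log₁₀(2019.5) ≈ 66.10 dB
∠H = 0.14° − 1.50° = -1.36°

At s = jω = j303:
zero (s+2000): 2000 + j303 → |·| = √(2000²+303²) = √4091809 ≈ 2022.8, ∠ = arctan(303/2000) ≈ 8.61°
quadratic: (j303)² + 13·j303 + 2500 = -89309 + j3939 → |·| ≈ 89396, ∠ ≈ 177.47°
|H| = 2500 · 2022.8 / 89396 ≈ 56.569
Gain = 20 log₁₀(56.569) ≈ 35.05 dB
∠H = 8.61° − 177.47° = -168.86°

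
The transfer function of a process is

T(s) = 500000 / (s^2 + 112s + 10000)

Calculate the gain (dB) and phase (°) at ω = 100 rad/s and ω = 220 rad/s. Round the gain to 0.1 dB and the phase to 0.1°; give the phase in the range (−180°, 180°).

At s = jω = j100:
quadratic: (j100)² + 112·j100 + 10000 = 0 + j11200 → |·| ≈ 11200, ∠ ≈ 90.00°
|T| = 500000 / 11200 ≈ 44.643
Gain = 20 log₁₀(44.643) ≈ 33.00 dB
∠T = 0.00° − 90.00° = -90.00°

At s = jω = j220:
quadratic: (j220)² + 112·j220 + 10000 = -38400 + j24640 → |·| ≈ 45626, ∠ ≈ 147.31°
|T| = 500000 / 45626 ≈ 10.959
Gain = 20 log₁₀(10.959) ≈ 20.80 dB
∠T = 0.00° − 147.31° = -147.31°

ω = 100: 33.0 dB, -90.0°; ω = 220: 20.8 dB, -147.3°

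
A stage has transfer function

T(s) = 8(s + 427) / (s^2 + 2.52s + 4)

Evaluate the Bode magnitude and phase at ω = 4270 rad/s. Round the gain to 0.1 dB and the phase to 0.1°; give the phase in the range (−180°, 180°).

-54.5 dB, -95.7°

At s = jω = j4270:
zero (s+427): 427 + j4270 → |·| = √(427²+4270²) = √18415229 ≈ 4291.3, ∠ = arctan(4270/427) ≈ 84.29°
quadratic: (j4270)² + 2.52·j4270 + 4 = -18232896 + j10760.4 → |·| ≈ 1.8233e+07, ∠ ≈ 179.97°
|T| = 8 · 4291.3 / 1.8233e+07 ≈ 0.0018829
Gain = 20 log₁₀(0.0018829) ≈ -54.50 dB
∠T = 84.29° − 179.97° = -95.68°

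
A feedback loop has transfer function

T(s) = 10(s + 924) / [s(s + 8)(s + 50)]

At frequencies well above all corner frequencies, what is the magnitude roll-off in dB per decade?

-40 dB/decade

Each pole contributes −20 dB/decade at high frequency; each zero contributes +20 dB/decade.
Net: 1 zero(s) − 3 pole(s) → -40 dB/decade.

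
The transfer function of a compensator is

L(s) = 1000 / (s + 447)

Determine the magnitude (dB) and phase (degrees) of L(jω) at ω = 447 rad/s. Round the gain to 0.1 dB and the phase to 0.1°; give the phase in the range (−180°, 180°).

4.0 dB, -45.0°

Substitute s = j447:
Numerator: 1000 = 1000 + j0
Denominator: (j447) + 447 = 447 + j447
|N| = √(1000² + 0²) ≈ 1000, ∠N ≈ 0.00°
|D| = √(447² + 447²) ≈ 632.15, ∠D ≈ 45.00°
|L| = 1000 / 632.15 ≈ 1.5819
Gain = 20 log₁₀(1.5819) ≈ 3.98 dB
∠L = 0.00° − 45.00° = -45.00°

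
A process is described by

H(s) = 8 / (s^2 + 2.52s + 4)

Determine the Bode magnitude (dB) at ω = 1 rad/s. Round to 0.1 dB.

6.2 dB

At s = jω = j1:
quadratic: (j1)² + 2.52·j1 + 4 = 3 + j2.52 → |·| ≈ 3.918, ∠ ≈ 40.03°
|H| = 8 / 3.918 ≈ 2.0419
Gain = 20 log₁₀(2.0419) ≈ 6.20 dB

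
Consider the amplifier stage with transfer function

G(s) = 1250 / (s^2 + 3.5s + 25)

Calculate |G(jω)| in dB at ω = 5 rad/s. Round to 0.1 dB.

At s = jω = j5:
quadratic: (j5)² + 3.5·j5 + 25 = 0 + j17.5 → |·| ≈ 17.5, ∠ ≈ 90.00°
|G| = 1250 / 17.5 ≈ 71.429
Gain = 20 log₁₀(71.429) ≈ 37.08 dB

37.1 dB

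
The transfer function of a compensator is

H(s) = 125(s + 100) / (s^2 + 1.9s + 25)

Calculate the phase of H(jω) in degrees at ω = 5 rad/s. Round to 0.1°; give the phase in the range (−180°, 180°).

At s = jω = j5:
zero (s+100): 100 + j5 → |·| = √(100²+5²) = √10025 ≈ 100.12, ∠ = arctan(5/100) ≈ 2.86°
quadratic: (j5)² + 1.9·j5 + 25 = 0 + j9.5 → |·| ≈ 9.5, ∠ ≈ 90.00°
∠H = 2.86° − 90.00° = -87.14°

-87.1°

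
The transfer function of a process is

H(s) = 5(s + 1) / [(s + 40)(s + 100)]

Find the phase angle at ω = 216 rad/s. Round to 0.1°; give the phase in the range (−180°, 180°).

-54.9°

At s = jω = j216:
zero (s+1): 1 + j216 → |·| = √(1²+216²) = √46657 ≈ 216, ∠ = arctan(216/1) ≈ 89.73°
pole (s+40): 40 + j216 → |·| = √(40²+216²) = √48256 ≈ 219.67, ∠ = arctan(216/40) ≈ 79.51°
pole (s+100): 100 + j216 → |·| = √(100²+216²) = √56656 ≈ 238.03, ∠ = arctan(216/100) ≈ 65.16°
∠H = 89.73° − 144.67° = -54.94°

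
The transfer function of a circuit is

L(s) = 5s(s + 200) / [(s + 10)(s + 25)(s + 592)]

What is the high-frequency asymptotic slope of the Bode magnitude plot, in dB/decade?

-20 dB/decade

Each pole contributes −20 dB/decade at high frequency; each zero contributes +20 dB/decade.
Net: 2 zero(s) − 3 pole(s) → -20 dB/decade.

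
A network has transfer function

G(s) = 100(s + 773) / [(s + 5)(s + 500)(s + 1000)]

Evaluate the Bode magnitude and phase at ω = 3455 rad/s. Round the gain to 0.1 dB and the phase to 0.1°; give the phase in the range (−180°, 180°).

At s = jω = j3455:
zero (s+773): 773 + j3455 → |·| = √(773²+3455²) = √12534554 ≈ 3540.4, ∠ = arctan(3455/773) ≈ 77.39°
pole (s+5): 5 + j3455 → |·| = √(5²+3455²) = √11937050 ≈ 3455, ∠ = arctan(3455/5) ≈ 89.92°
pole (s+500): 500 + j3455 → |·| = √(500²+3455²) = √12187025 ≈ 3491, ∠ = arctan(3455/500) ≈ 81.77°
pole (s+1000): 1000 + j3455 → |·| = √(1000²+3455²) = √12937025 ≈ 3596.8, ∠ = arctan(3455/1000) ≈ 73.86°
|G| = 100 · 3540.4 / 4.3382e+10 ≈ 8.161e-06
Gain = 20 log₁₀(8.161e-06) ≈ -101.77 dB
∠G = 77.39° − 245.55° = -168.16°

-101.8 dB, -168.2°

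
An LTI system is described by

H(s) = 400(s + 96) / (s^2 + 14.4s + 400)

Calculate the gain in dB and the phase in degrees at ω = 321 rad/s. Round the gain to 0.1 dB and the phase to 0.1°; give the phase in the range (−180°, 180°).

2.3 dB, -104.1°

At s = jω = j321:
zero (s+96): 96 + j321 → |·| = √(96²+321²) = √112257 ≈ 335.05, ∠ = arctan(321/96) ≈ 73.35°
quadratic: (j321)² + 14.4·j321 + 400 = -102641 + j4622.4 → |·| ≈ 1.0275e+05, ∠ ≈ 177.42°
|H| = 400 · 335.05 / 1.0275e+05 ≈ 1.3043
Gain = 20 log₁₀(1.3043) ≈ 2.31 dB
∠H = 73.35° − 177.42° = -104.07°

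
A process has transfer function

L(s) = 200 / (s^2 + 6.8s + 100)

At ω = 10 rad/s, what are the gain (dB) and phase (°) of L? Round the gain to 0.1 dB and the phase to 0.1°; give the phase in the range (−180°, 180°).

9.4 dB, -90.0°

At s = jω = j10:
quadratic: (j10)² + 6.8·j10 + 100 = 0 + j68 → |·| ≈ 68, ∠ ≈ 90.00°
|L| = 200 / 68 ≈ 2.9412
Gain = 20 log₁₀(2.9412) ≈ 9.37 dB
∠L = 0.00° − 90.00° = -90.00°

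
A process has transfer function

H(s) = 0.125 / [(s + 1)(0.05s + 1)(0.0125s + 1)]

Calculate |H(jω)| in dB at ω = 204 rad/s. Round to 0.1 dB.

At ω = 204 rad/s:
pole (1 + j204·1) = 1 + j204 → |·| ≈ 204, ∠ ≈ 89.72°
pole (1 + j204·0.05) = 1 + j10.2 → |·| ≈ 10.249, ∠ ≈ 84.40°
pole (1 + j204·0.0125) = 1 + j2.55 → |·| ≈ 2.7391, ∠ ≈ 68.59°
|H| = 0.125 · 1 / (204 · 10.249 · 2.7391) ≈ 2.1827e-05
Gain = 20 log₁₀(2.1827e-05) ≈ -93.22 dB

-93.2 dB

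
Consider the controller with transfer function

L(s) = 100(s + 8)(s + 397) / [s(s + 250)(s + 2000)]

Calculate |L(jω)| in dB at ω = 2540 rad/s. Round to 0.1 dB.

-30.1 dB

At s = jω = j2540:
zero (s+8): 8 + j2540 → |·| = √(8²+2540²) = √6451664 ≈ 2540, ∠ = arctan(2540/8) ≈ 89.82°
zero (s+397): 397 + j2540 → |·| = √(397²+2540²) = √6609209 ≈ 2570.8, ∠ = arctan(2540/397) ≈ 81.12°
pole (s+250): 250 + j2540 → |·| = √(250²+2540²) = √6514100 ≈ 2552.3, ∠ = arctan(2540/250) ≈ 84.38°
pole (s+2000): 2000 + j2540 → |·| = √(2000²+2540²) = √10451600 ≈ 3232.9, ∠ = arctan(2540/2000) ≈ 51.78°
pole at origin: |s| = 2540, ∠ = 90.00° (in denominator)
|L| = 100 · 6.5298e+06 / 2.0958e+10 ≈ 0.031157
Gain = 20 log₁₀(0.031157) ≈ -30.13 dB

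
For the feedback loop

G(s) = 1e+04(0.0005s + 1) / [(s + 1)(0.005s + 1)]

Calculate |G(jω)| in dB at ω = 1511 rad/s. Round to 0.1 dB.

0.7 dB

At ω = 1511 rad/s:
zero (1 + j1511·0.0005) = 1 + j0.7555 → |·| ≈ 1.2533, ∠ ≈ 37.07°
pole (1 + j1511·1) = 1 + j1511 → |·| ≈ 1511, ∠ ≈ 89.96°
pole (1 + j1511·0.005) = 1 + j7.555 → |·| ≈ 7.6209, ∠ ≈ 82.46°
|G| = 1e+04 · 1.2533 / (1511 · 7.6209) ≈ 1.0884
Gain = 20 log₁₀(1.0884) ≈ 0.74 dB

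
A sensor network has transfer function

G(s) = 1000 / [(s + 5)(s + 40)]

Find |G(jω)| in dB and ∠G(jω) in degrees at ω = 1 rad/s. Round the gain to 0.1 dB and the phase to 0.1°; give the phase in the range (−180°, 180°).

At s = jω = j1:
pole (s+5): 5 + j1 → |·| = √(5²+1²) = √26 ≈ 5.099, ∠ = arctan(1/5) ≈ 11.31°
pole (s+40): 40 + j1 → |·| = √(40²+1²) = √1601 ≈ 40.012, ∠ = arctan(1/40) ≈ 1.43°
|G| = 1000 / 204.02 ≈ 4.9015
Gain = 20 log₁₀(4.9015) ≈ 13.81 dB
∠G = 0.00° − 12.74° = -12.74°

13.8 dB, -12.7°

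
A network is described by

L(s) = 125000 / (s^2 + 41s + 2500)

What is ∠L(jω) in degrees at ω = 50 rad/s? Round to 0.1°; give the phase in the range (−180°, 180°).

At s = jω = j50:
quadratic: (j50)² + 41·j50 + 2500 = 0 + j2050 → |·| ≈ 2050, ∠ ≈ 90.00°
∠L = 0.00° − 90.00° = -90.00°

-90.0°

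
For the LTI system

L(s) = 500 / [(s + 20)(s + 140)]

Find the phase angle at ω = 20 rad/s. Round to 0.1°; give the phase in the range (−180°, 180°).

-53.1°

At s = jω = j20:
pole (s+20): 20 + j20 → |·| = √(20²+20²) = √800 ≈ 28.284, ∠ = arctan(20/20) ≈ 45.00°
pole (s+140): 140 + j20 → |·| = √(140²+20²) = √20000 ≈ 141.42, ∠ = arctan(20/140) ≈ 8.13°
∠L = 0.00° − 53.13° = -53.13°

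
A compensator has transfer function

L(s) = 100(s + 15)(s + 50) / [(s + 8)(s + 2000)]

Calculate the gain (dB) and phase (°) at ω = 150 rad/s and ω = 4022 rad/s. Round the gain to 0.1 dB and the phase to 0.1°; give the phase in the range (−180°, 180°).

ω = 150: 18.0 dB, 64.6°; ω = 4022: 39.0 dB, 25.6°

At s = jω = j150:
zero (s+15): 15 + j150 → |·| = √(15²+150²) = √22725 ≈ 150.75, ∠ = arctan(150/15) ≈ 84.29°
zero (s+50): 50 + j150 → |·| = √(50²+150²) = √25000 ≈ 158.11, ∠ = arctan(150/50) ≈ 71.57°
pole (s+8): 8 + j150 → |·| = √(8²+150²) = √22564 ≈ 150.21, ∠ = arctan(150/8) ≈ 86.95°
pole (s+2000): 2000 + j150 → |·| = √(2000²+150²) = √4022500 ≈ 2005.6, ∠ = arctan(150/2000) ≈ 4.29°
|L| = 100 · 23835 / 3.0126e+05 ≈ 7.9118
Gain = 20 log₁₀(7.9118) ≈ 17.97 dB
∠L = 155.86° − 91.24° = 64.62°

At s = jω = j4022:
zero (s+15): 15 + j4022 → |·| = √(15²+4022²) = √16176709 ≈ 4022, ∠ = arctan(4022/15) ≈ 89.79°
zero (s+50): 50 + j4022 → |·| = √(50²+4022²) = √16178984 ≈ 4022.3, ∠ = arctan(4022/50) ≈ 89.29°
pole (s+8): 8 + j4022 → |·| = √(8²+4022²) = √16176548 ≈ 4022, ∠ = arctan(4022/8) ≈ 89.89°
pole (s+2000): 2000 + j4022 → |·| = √(2000²+4022²) = √20176484 ≈ 4491.8, ∠ = arctan(4022/2000) ≈ 63.56°
|L| = 100 · 1.6178e+07 / 1.8066e+07 ≈ 89.549
Gain = 20 log₁₀(89.549) ≈ 39.04 dB
∠L = 179.08° − 153.45° = 25.63°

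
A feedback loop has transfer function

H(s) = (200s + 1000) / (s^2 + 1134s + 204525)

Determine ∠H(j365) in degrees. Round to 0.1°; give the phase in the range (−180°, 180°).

9.0°

Substitute s = j365:
Numerator: 200(j365) + 1000 = 1000 + j73000
Denominator: (j365)^2 + 1134(j365) + 204525 = 71300 + j413910
|N| = √(1000² + 73000²) ≈ 73007, ∠N ≈ 89.22°
|D| = √(71300² + 413910²) ≈ 4.2001e+05, ∠D ≈ 80.23°
∠H = 89.22° − 80.23° = 8.99°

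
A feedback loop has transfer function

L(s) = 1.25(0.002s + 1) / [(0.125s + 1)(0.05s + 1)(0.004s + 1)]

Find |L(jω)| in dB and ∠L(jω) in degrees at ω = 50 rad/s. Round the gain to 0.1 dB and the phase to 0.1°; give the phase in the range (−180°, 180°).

-22.8 dB, -154.7°

At ω = 50 rad/s:
zero (1 + j50·0.002) = 1 + j0.1 → |·| ≈ 1.005, ∠ ≈ 5.71°
pole (1 + j50·0.125) = 1 + j6.25 → |·| ≈ 6.3295, ∠ ≈ 80.91°
pole (1 + j50·0.05) = 1 + j2.5 → |·| ≈ 2.6926, ∠ ≈ 68.20°
pole (1 + j50·0.004) = 1 + j0.2 → |·| ≈ 1.0198, ∠ ≈ 11.31°
|L| = 1.25 · 1.005 / (6.3295 · 2.6926 · 1.0198) ≈ 0.07228
Gain = 20 log₁₀(0.07228) ≈ -22.82 dB
∠L = (5.71°) − (80.91° + 68.20° + 11.31°) = -154.71°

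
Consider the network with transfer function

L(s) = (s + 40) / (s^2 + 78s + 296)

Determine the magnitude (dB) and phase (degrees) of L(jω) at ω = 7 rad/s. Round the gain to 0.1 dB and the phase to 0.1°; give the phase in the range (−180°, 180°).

-23.4 dB, -55.7°

Substitute s = j7:
Numerator: (j7) + 40 = 40 + j7
Denominator: (j7)^2 + 78(j7) + 296 = 247 + j546
|N| = √(40² + 7²) ≈ 40.608, ∠N ≈ 9.93°
|D| = √(247² + 546²) ≈ 599.27, ∠D ≈ 65.66°
|L| = 40.608 / 599.27 ≈ 0.067762
Gain = 20 log₁₀(0.067762) ≈ -23.38 dB
∠L = 9.93° − 65.66° = -55.73°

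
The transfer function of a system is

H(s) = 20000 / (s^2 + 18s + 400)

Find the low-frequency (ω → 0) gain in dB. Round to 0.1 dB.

34.0 dB

H(0) = 20000 / 400 = 50
20 log₁₀(50) ≈ 33.98 dB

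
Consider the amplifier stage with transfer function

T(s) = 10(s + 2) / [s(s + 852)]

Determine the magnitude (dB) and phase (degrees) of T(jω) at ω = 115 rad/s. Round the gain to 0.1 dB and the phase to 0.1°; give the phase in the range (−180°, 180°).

-38.7 dB, -8.7°

At s = jω = j115:
zero (s+2): 2 + j115 → |·| = √(2²+115²) = √13229 ≈ 115.02, ∠ = arctan(115/2) ≈ 89.00°
pole (s+852): 852 + j115 → |·| = √(852²+115²) = √739129 ≈ 859.73, ∠ = arctan(115/852) ≈ 7.69°
pole at origin: |s| = 115, ∠ = 90.00° (in denominator)
|T| = 10 · 115.02 / 98869 ≈ 0.011634
Gain = 20 log₁₀(0.011634) ≈ -38.69 dB
∠T = 89.00° − 97.69° = -8.69°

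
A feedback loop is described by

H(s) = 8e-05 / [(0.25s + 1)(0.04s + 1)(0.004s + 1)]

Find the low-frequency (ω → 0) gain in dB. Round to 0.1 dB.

-81.9 dB

H(0) = 8e-05 · 1 / 1 = 8e-05
20 log₁₀(8e-05) ≈ -81.94 dB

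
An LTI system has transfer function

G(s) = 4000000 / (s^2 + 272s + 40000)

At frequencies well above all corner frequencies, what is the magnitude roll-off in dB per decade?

-40 dB/decade

Each pole contributes −20 dB/decade at high frequency; each zero contributes +20 dB/decade.
Net: 0 zero(s) − 2 pole(s) → -40 dB/decade.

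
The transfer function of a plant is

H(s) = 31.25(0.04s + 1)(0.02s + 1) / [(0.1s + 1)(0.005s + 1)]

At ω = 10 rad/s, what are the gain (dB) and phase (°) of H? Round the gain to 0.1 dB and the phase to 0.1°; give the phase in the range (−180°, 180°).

27.7 dB, -14.8°

At ω = 10 rad/s:
zero (1 + j10·0.04) = 1 + j0.4 → |·| ≈ 1.077, ∠ ≈ 21.80°
zero (1 + j10·0.02) = 1 + j0.2 → |·| ≈ 1.0198, ∠ ≈ 11.31°
pole (1 + j10·0.1) = 1 + j1 → |·| ≈ 1.4142, ∠ ≈ 45.00°
pole (1 + j10·0.005) = 1 + j0.05 → |·| ≈ 1.0012, ∠ ≈ 2.86°
|H| = 31.25 · 1.077 · 1.0198 / (1.4142 · 1.0012) ≈ 24.241
Gain = 20 log₁₀(24.241) ≈ 27.69 dB
∠H = (21.80° + 11.31°) − (45.00° + 2.86°) = -14.75°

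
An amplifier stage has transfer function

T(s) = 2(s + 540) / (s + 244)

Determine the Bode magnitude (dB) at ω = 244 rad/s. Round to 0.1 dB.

At s = jω = j244:
zero (s+540): 540 + j244 → |·| = √(540²+244²) = √351136 ≈ 592.57, ∠ = arctan(244/540) ≈ 24.32°
pole (s+244): 244 + j244 → |·| = √(244²+244²) = √119072 ≈ 345.07, ∠ = arctan(244/244) ≈ 45.00°
|T| = 2 · 592.57 / 345.07 ≈ 3.4345
Gain = 20 log₁₀(3.4345) ≈ 10.72 dB

10.7 dB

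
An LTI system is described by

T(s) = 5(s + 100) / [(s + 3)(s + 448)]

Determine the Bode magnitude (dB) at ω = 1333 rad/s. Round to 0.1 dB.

At s = jω = j1333:
zero (s+100): 100 + j1333 → |·| = √(100²+1333²) = √1786889 ≈ 1336.7, ∠ = arctan(1333/100) ≈ 85.71°
pole (s+3): 3 + j1333 → |·| = √(3²+1333²) = √1776898 ≈ 1333, ∠ = arctan(1333/3) ≈ 89.87°
pole (s+448): 448 + j1333 → |·| = √(448²+1333²) = √1977593 ≈ 1406.3, ∠ = arctan(1333/448) ≈ 71.42°
|T| = 5 · 1336.7 / 1.8746e+06 ≈ 0.0035653
Gain = 20 log₁₀(0.0035653) ≈ -48.96 dB

-49.0 dB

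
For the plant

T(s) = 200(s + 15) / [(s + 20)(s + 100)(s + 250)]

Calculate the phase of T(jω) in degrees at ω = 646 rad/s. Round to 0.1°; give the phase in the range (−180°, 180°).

At s = jω = j646:
zero (s+15): 15 + j646 → |·| = √(15²+646²) = √417541 ≈ 646.17, ∠ = arctan(646/15) ≈ 88.67°
pole (s+20): 20 + j646 → |·| = √(20²+646²) = √417716 ≈ 646.31, ∠ = arctan(646/20) ≈ 88.23°
pole (s+100): 100 + j646 → |·| = √(100²+646²) = √427316 ≈ 653.69, ∠ = arctan(646/100) ≈ 81.20°
pole (s+250): 250 + j646 → |·| = √(250²+646²) = √479816 ≈ 692.69, ∠ = arctan(646/250) ≈ 68.84°
∠T = 88.67° − 238.27° = -149.60°

-149.6°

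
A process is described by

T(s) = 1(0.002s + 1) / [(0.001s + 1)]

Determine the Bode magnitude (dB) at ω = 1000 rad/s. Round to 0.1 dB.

4.0 dB

At ω = 1000 rad/s:
zero (1 + j1000·0.002) = 1 + j2 → |·| ≈ 2.2361, ∠ ≈ 63.43°
pole (1 + j1000·0.001) = 1 + j1 → |·| ≈ 1.4142, ∠ ≈ 45.00°
|T| = 1 · 2.2361 / (1.4142) ≈ 1.5812
Gain = 20 log₁₀(1.5812) ≈ 3.98 dB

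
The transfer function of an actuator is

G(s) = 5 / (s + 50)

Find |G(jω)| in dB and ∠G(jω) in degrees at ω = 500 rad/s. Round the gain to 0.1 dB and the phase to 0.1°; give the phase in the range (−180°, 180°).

At s = jω = j500:
pole (s+50): 50 + j500 → |·| = √(50²+500²) = √252500 ≈ 502.49, ∠ = arctan(500/50) ≈ 84.29°
|G| = 5 / 502.49 ≈ 0.0099504
Gain = 20 log₁₀(0.0099504) ≈ -40.04 dB
∠G = 0.00° − 84.29° = -84.29°

-40.0 dB, -84.3°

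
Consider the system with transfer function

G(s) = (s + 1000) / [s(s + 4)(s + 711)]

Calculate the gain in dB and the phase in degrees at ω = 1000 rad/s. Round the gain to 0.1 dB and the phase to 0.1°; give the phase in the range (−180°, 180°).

At s = jω = j1000:
zero (s+1000): 1000 + j1000 → |·| = √(1000²+1000²) = √2000000 ≈ 1414.2, ∠ = arctan(1000/1000) ≈ 45.00°
pole (s+4): 4 + j1000 → |·| = √(4²+1000²) = √1000016 ≈ 1000, ∠ = arctan(1000/4) ≈ 89.77°
pole (s+711): 711 + j1000 → |·| = √(711²+1000²) = √1505521 ≈ 1227, ∠ = arctan(1000/711) ≈ 54.59°
pole at origin: |s| = 1000, ∠ = 90.00° (in denominator)
|G| = 1 · 1414.2 / 1.227e+09 ≈ 1.1526e-06
Gain = 20 log₁₀(1.1526e-06) ≈ -118.77 dB
∠G = 45.00° − 234.36° = -189.36° ≡ 170.64° (principal value)

-118.8 dB, 170.6°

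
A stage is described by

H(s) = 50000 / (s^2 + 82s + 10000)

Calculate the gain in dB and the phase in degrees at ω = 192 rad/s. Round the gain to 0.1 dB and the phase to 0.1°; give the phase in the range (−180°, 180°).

4.1 dB, -149.6°

At s = jω = j192:
quadratic: (j192)² + 82·j192 + 10000 = -26864 + j15744 → |·| ≈ 31138, ∠ ≈ 149.63°
|H| = 50000 / 31138 ≈ 1.6058
Gain = 20 log₁₀(1.6058) ≈ 4.11 dB
∠H = 0.00° − 149.63° = -149.63°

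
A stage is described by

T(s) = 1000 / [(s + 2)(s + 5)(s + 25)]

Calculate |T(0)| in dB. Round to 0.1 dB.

12.0 dB

T(0) = 1000 / (2·5·25) = 4
20 log₁₀(4) ≈ 12.04 dB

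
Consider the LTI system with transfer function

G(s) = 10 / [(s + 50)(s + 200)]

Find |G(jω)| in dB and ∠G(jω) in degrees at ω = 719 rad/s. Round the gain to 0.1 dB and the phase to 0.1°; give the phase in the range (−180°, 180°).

-94.6 dB, -160.5°

At s = jω = j719:
pole (s+50): 50 + j719 → |·| = √(50²+719²) = √519461 ≈ 720.74, ∠ = arctan(719/50) ≈ 86.02°
pole (s+200): 200 + j719 → |·| = √(200²+719²) = √556961 ≈ 746.3, ∠ = arctan(719/200) ≈ 74.46°
|G| = 10 / 5.3789e+05 ≈ 1.8591e-05
Gain = 20 log₁₀(1.8591e-05) ≈ -94.61 dB
∠G = 0.00° − 160.48° = -160.48°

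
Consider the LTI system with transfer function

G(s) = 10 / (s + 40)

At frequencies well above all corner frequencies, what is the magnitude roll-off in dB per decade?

-20 dB/decade

Each pole contributes −20 dB/decade at high frequency; each zero contributes +20 dB/decade.
Net: 0 zero(s) − 1 pole(s) → -20 dB/decade.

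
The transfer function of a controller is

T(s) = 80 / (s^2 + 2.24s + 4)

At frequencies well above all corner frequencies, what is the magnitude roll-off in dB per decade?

Each pole contributes −20 dB/decade at high frequency; each zero contributes +20 dB/decade.
Net: 0 zero(s) − 2 pole(s) → -40 dB/decade.

-40 dB/decade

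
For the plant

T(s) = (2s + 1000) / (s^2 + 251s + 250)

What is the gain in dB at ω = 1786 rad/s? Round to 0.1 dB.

-58.8 dB

Substitute s = j1786:
Numerator: 2(j1786) + 1000 = 1000 + j3572
Denominator: (j1786)^2 + 251(j1786) + 250 = -3189546 + j448286
|N| = √(1000² + 3572²) ≈ 3709.3, ∠N ≈ 74.36°
|D| = √(3189546² + 448286²) ≈ 3.2209e+06, ∠D ≈ 172.00°
|T| = 3709.3 / 3.2209e+06 ≈ 0.0011516
Gain = 20 log₁₀(0.0011516) ≈ -58.77 dB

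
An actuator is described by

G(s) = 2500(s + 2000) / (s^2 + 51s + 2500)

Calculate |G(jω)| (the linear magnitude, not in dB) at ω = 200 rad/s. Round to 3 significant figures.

129

At s = jω = j200:
zero (s+2000): 2000 + j200 → |·| = √(2000²+200²) = √4040000 ≈ 2010, ∠ = arctan(200/2000) ≈ 5.71°
quadratic: (j200)² + 51·j200 + 2500 = -37500 + j10200 → |·| ≈ 38862, ∠ ≈ 164.78°
|G| = 2500 · 2010 / 38862 ≈ 129.3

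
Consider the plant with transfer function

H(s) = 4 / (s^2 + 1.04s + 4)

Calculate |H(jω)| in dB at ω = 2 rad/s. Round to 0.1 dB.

5.7 dB

At s = jω = j2:
quadratic: (j2)² + 1.04·j2 + 4 = 0 + j2.08 → |·| ≈ 2.08, ∠ ≈ 90.00°
|H| = 4 / 2.08 ≈ 1.9231
Gain = 20 log₁₀(1.9231) ≈ 5.68 dB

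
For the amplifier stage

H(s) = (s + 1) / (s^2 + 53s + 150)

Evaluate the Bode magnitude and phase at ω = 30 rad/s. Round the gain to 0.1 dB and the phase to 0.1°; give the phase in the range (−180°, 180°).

-35.4 dB, -27.2°

Substitute s = j30:
Numerator: (j30) + 1 = 1 + j30
Denominator: (j30)^2 + 53(j30) + 150 = -750 + j1590
|N| = √(1² + 30²) ≈ 30.017, ∠N ≈ 88.09°
|D| = √(750² + 1590²) ≈ 1758, ∠D ≈ 115.25°
|H| = 30.017 / 1758 ≈ 0.017075
Gain = 20 log₁₀(0.017075) ≈ -35.35 dB
∠H = 88.09° − 115.25° = -27.16°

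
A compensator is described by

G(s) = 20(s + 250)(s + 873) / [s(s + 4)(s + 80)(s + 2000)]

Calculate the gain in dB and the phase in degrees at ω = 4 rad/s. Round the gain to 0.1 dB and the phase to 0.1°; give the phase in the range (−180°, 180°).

1.6 dB, -136.8°

At s = jω = j4:
zero (s+250): 250 + j4 → |·| = √(250²+4²) = √62516 ≈ 250.03, ∠ = arctan(4/250) ≈ 0.92°
zero (s+873): 873 + j4 → |·| = √(873²+4²) = √762145 ≈ 873.01, ∠ = arctan(4/873) ≈ 0.26°
pole (s+4): 4 + j4 → |·| = √(4²+4²) = √32 ≈ 5.6569, ∠ = arctan(4/4) ≈ 45.00°
pole (s+80): 80 + j4 → |·| = √(80²+4²) = √6416 ≈ 80.1, ∠ = arctan(4/80) ≈ 2.86°
pole (s+2000): 2000 + j4 → |·| = √(2000²+4²) = √4000016 ≈ 2000, ∠ = arctan(4/2000) ≈ 0.11°
pole at origin: |s| = 4, ∠ = 90.00° (in denominator)
|G| = 20 · 2.1828e+05 / 3.6249e+06 ≈ 1.2043
Gain = 20 log₁₀(1.2043) ≈ 1.61 dB
∠G = 1.18° − 137.97° = -136.79°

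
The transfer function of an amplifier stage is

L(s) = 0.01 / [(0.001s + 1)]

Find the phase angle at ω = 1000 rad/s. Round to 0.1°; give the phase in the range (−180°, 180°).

-45.0°

At ω = 1000 rad/s:
pole (1 + j1000·0.001) = 1 + j1 → |·| ≈ 1.4142, ∠ ≈ 45.00°
∠L = (0°) − (45.00°) = -45.00°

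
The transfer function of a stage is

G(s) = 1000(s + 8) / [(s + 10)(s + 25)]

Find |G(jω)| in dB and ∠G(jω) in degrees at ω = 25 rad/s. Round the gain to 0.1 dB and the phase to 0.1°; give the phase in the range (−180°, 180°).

At s = jω = j25:
zero (s+8): 8 + j25 → |·| = √(8²+25²) = √689 ≈ 26.249, ∠ = arctan(25/8) ≈ 72.26°
pole (s+10): 10 + j25 → |·| = √(10²+25²) = √725 ≈ 26.926, ∠ = arctan(25/10) ≈ 68.20°
pole (s+25): 25 + j25 → |·| = √(25²+25²) = √1250 ≈ 35.355, ∠ = arctan(25/25) ≈ 45.00°
|G| = 1000 · 26.249 / 951.97 ≈ 27.573
Gain = 20 log₁₀(27.573) ≈ 28.81 dB
∠G = 72.26° − 113.20° = -40.94°

28.8 dB, -40.9°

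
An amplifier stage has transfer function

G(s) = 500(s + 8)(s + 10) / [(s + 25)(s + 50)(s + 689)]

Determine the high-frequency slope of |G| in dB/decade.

Each pole contributes −20 dB/decade at high frequency; each zero contributes +20 dB/decade.
Net: 2 zero(s) − 3 pole(s) → -20 dB/decade.

-20 dB/decade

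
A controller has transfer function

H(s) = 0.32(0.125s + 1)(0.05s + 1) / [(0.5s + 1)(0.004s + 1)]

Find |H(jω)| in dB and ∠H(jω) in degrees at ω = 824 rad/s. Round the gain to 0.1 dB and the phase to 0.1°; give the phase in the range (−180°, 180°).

-0.4 dB, 15.1°

At ω = 824 rad/s:
zero (1 + j824·0.125) = 1 + j103 → |·| ≈ 103, ∠ ≈ 89.44°
zero (1 + j824·0.05) = 1 + j41.2 → |·| ≈ 41.212, ∠ ≈ 88.61°
pole (1 + j824·0.5) = 1 + j412 → |·| ≈ 412, ∠ ≈ 89.86°
pole (1 + j824·0.004) = 1 + j3.296 → |·| ≈ 3.4444, ∠ ≈ 73.12°
|H| = 0.32 · 103 · 41.212 / (412 · 3.4444) ≈ 0.95719
Gain = 20 log₁₀(0.95719) ≈ -0.38 dB
∠H = (89.44° + 88.61°) − (89.86° + 73.12°) = 15.07°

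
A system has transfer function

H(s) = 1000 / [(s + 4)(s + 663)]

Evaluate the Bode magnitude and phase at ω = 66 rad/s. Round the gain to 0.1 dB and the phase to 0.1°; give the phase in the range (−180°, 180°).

-32.9 dB, -92.2°

At s = jω = j66:
pole (s+4): 4 + j66 → |·| = √(4²+66²) = √4372 ≈ 66.121, ∠ = arctan(66/4) ≈ 86.53°
pole (s+663): 663 + j66 → |·| = √(663²+66²) = √443925 ≈ 666.28, ∠ = arctan(66/663) ≈ 5.68°
|H| = 1000 / 44055 ≈ 0.022699
Gain = 20 log₁₀(0.022699) ≈ -32.88 dB
∠H = 0.00° − 92.21° = -92.21°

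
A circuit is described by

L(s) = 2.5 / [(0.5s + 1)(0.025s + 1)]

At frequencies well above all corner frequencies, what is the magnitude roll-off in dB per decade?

-40 dB/decade

Each pole contributes −20 dB/decade at high frequency; each zero contributes +20 dB/decade.
Net: 0 zero(s) − 2 pole(s) → -40 dB/decade.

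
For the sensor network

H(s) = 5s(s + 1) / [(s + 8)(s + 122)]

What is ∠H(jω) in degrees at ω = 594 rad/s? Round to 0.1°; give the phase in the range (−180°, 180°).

At s = jω = j594:
zero (s+1): 1 + j594 → |·| = √(1²+594²) = √352837 ≈ 594, ∠ = arctan(594/1) ≈ 89.90°
zero at origin: s = j594 → |·| = 594, ∠ = 90.00°
pole (s+8): 8 + j594 → |·| = √(8²+594²) = √352900 ≈ 594.05, ∠ = arctan(594/8) ≈ 89.23°
pole (s+122): 122 + j594 → |·| = √(122²+594²) = √367720 ≈ 606.4, ∠ = arctan(594/122) ≈ 78.39°
∠H = 179.90° − 167.62° = 12.28°

12.3°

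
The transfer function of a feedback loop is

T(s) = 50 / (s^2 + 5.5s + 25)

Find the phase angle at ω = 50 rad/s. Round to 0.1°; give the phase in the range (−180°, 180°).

At s = jω = j50:
quadratic: (j50)² + 5.5·j50 + 25 = -2475 + j275 → |·| ≈ 2490.2, ∠ ≈ 173.66°
∠T = 0.00° − 173.66° = -173.66°

-173.7°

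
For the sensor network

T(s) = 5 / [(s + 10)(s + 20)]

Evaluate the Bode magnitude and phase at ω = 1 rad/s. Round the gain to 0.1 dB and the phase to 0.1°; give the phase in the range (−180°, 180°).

At s = jω = j1:
pole (s+10): 10 + j1 → |·| = √(10²+1²) = √101 ≈ 10.05, ∠ = arctan(1/10) ≈ 5.71°
pole (s+20): 20 + j1 → |·| = √(20²+1²) = √401 ≈ 20.025, ∠ = arctan(1/20) ≈ 2.86°
|T| = 5 / 201.25 ≈ 0.024845
Gain = 20 log₁₀(0.024845) ≈ -32.10 dB
∠T = 0.00° − 8.57° = -8.57°

-32.1 dB, -8.6°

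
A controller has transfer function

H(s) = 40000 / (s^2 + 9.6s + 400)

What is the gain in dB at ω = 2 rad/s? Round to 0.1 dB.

At s = jω = j2:
quadratic: (j2)² + 9.6·j2 + 400 = 396 + j19.2 → |·| ≈ 396.47, ∠ ≈ 2.78°
|H| = 40000 / 396.47 ≈ 100.89
Gain = 20 log₁₀(100.89) ≈ 40.08 dB

40.1 dB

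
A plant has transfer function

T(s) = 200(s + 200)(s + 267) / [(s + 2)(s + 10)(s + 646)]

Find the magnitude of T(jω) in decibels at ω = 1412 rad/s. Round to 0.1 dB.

At s = jω = j1412:
zero (s+200): 200 + j1412 → |·| = √(200²+1412²) = √2033744 ≈ 1426.1, ∠ = arctan(1412/200) ≈ 81.94°
zero (s+267): 267 + j1412 → |·| = √(267²+1412²) = √2065033 ≈ 1437, ∠ = arctan(1412/267) ≈ 79.29°
pole (s+2): 2 + j1412 → |·| = √(2²+1412²) = √1993748 ≈ 1412, ∠ = arctan(1412/2) ≈ 89.92°
pole (s+10): 10 + j1412 → |·| = √(10²+1412²) = √1993844 ≈ 1412, ∠ = arctan(1412/10) ≈ 89.59°
pole (s+646): 646 + j1412 → |·| = √(646²+1412²) = √2411060 ≈ 1552.8, ∠ = arctan(1412/646) ≈ 65.42°
|T| = 200 · 2.0493e+06 / 3.0959e+09 ≈ 0.13239
Gain = 20 log₁₀(0.13239) ≈ -17.56 dB

-17.6 dB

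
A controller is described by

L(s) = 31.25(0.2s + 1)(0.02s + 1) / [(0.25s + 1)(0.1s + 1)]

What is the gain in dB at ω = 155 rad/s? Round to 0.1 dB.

14.4 dB

At ω = 155 rad/s:
zero (1 + j155·0.2) = 1 + j31 → |·| ≈ 31.016, ∠ ≈ 88.15°
zero (1 + j155·0.02) = 1 + j3.1 → |·| ≈ 3.2573, ∠ ≈ 72.12°
pole (1 + j155·0.25) = 1 + j38.75 → |·| ≈ 38.763, ∠ ≈ 88.52°
pole (1 + j155·0.1) = 1 + j15.5 → |·| ≈ 15.532, ∠ ≈ 86.31°
|L| = 31.25 · 31.016 · 3.2573 / (38.763 · 15.532) ≈ 5.2438
Gain = 20 log₁₀(5.2438) ≈ 14.39 dB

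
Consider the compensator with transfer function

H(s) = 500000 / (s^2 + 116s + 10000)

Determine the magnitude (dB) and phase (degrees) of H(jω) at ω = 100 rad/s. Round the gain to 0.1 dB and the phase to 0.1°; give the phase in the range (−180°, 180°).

32.7 dB, -90.0°

At s = jω = j100:
quadratic: (j100)² + 116·j100 + 10000 = 0 + j11600 → |·| ≈ 11600, ∠ ≈ 90.00°
|H| = 500000 / 11600 ≈ 43.103
Gain = 20 log₁₀(43.103) ≈ 32.69 dB
∠H = 0.00° − 90.00° = -90.00°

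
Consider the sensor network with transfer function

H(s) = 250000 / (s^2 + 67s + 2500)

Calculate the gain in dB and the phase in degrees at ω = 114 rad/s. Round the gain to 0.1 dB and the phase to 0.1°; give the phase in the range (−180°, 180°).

At s = jω = j114:
quadratic: (j114)² + 67·j114 + 2500 = -10496 + j7638 → |·| ≈ 12981, ∠ ≈ 143.96°
|H| = 250000 / 12981 ≈ 19.259
Gain = 20 log₁₀(19.259) ≈ 25.69 dB
∠H = 0.00° − 143.96° = -143.96°

25.7 dB, -144.0°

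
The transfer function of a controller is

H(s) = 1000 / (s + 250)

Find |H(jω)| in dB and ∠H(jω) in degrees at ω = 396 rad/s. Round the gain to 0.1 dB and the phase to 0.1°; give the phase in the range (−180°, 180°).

6.6 dB, -57.7°

Substitute s = j396:
Numerator: 1000 = 1000 + j0
Denominator: (j396) + 250 = 250 + j396
|N| = √(1000² + 0²) ≈ 1000, ∠N ≈ 0.00°
|D| = √(250² + 396²) ≈ 468.31, ∠D ≈ 57.74°
|H| = 1000 / 468.31 ≈ 2.1353
Gain = 20 log₁₀(2.1353) ≈ 6.59 dB
∠H = 0.00° − 57.74° = -57.74°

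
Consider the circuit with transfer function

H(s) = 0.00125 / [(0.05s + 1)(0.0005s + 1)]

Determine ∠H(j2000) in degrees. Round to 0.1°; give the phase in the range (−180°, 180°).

At ω = 2000 rad/s:
pole (1 + j2000·0.05) = 1 + j100 → |·| ≈ 100, ∠ ≈ 89.43°
pole (1 + j2000·0.0005) = 1 + j1 → |·| ≈ 1.4142, ∠ ≈ 45.00°
∠H = (0°) − (89.43° + 45.00°) = -134.43°

-134.4°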